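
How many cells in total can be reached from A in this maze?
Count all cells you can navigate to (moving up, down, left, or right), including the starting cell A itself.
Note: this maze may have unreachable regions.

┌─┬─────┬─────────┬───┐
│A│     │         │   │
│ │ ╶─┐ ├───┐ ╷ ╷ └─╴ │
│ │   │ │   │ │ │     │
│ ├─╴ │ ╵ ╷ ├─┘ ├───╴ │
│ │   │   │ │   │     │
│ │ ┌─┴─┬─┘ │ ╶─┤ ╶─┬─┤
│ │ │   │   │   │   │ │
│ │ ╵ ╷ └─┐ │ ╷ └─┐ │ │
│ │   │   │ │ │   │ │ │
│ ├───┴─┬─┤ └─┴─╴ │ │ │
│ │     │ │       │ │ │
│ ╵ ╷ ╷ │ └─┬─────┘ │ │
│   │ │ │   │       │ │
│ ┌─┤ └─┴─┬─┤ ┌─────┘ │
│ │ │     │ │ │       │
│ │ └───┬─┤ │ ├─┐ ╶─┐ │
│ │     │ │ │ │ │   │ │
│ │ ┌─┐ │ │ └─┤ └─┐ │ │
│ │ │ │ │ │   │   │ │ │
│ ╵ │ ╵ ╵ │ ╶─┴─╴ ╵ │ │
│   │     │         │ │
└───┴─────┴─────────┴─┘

Using BFS/flood-fill to find all reachable cells from A:
Maze size: 11 × 11 = 121 total cells
88 cell(s) are walled off and cannot be reached from A.
Reachable cells: 33

Reachable region (· marks reachable cells):

┌─┬─────┬─────────┬───┐
│A│     │         │   │
│ │ ╶─┐ ├───┐ ╷ ╷ └─╴ │
│·│   │ │   │ │ │     │
│ ├─╴ │ ╵ ╷ ├─┘ ├───╴ │
│·│   │   │ │   │     │
│ │ ┌─┴─┬─┘ │ ╶─┤ ╶─┬─┤
│·│ │   │   │   │   │ │
│ │ ╵ ╷ └─┐ │ ╷ └─┐ │ │
│·│   │   │ │ │   │ │ │
│ ├───┴─┬─┤ └─┴─╴ │ │ │
│·│· · ·│ │       │ │ │
│ ╵ ╷ ╷ │ └─┬─────┘ │ │
│· ·│·│·│   │       │ │
│ ┌─┤ └─┴─┬─┤ ┌─────┘ │
│·│·│· · ·│ │ │       │
│ │ └───┬─┤ │ ├─┐ ╶─┐ │
│·│· · ·│·│ │ │ │   │ │
│ │ ┌─┐ │ │ └─┤ └─┐ │ │
│·│·│·│·│·│   │   │ │ │
│ ╵ │ ╵ ╵ │ ╶─┴─╴ ╵ │ │
│· ·│· · ·│         │ │
└───┴─────┴─────────┴─┘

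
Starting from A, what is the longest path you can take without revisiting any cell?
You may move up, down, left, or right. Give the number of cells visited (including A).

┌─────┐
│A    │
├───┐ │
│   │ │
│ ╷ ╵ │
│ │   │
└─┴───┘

Finding longest simple path using DFS:
Start: (0, 0)
Longest path visits 9 cells
Path: A → right → right → down → down → left → up → left → down

Solution:

┌─────┐
│A → ↓│
├───┐ │
│↓ ↰│↓│
│ ╷ ╵ │
│B│↑ ↲│
└─┴───┘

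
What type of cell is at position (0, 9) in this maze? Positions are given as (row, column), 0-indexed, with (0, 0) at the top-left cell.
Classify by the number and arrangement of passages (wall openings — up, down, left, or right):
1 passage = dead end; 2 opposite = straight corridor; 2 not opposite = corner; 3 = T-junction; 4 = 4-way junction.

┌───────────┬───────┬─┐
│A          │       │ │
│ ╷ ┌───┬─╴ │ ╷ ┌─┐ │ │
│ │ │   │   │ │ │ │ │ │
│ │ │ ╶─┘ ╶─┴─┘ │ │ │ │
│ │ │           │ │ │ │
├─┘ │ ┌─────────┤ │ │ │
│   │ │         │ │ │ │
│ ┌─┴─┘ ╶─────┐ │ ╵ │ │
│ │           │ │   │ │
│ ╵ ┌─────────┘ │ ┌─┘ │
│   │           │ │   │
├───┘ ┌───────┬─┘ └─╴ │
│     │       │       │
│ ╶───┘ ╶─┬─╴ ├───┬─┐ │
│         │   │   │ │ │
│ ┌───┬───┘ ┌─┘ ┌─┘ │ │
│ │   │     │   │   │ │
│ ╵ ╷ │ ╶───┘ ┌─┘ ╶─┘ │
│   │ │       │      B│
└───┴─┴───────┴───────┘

Checking cell at (0, 9):
Number of passages: 2
Cell type: corner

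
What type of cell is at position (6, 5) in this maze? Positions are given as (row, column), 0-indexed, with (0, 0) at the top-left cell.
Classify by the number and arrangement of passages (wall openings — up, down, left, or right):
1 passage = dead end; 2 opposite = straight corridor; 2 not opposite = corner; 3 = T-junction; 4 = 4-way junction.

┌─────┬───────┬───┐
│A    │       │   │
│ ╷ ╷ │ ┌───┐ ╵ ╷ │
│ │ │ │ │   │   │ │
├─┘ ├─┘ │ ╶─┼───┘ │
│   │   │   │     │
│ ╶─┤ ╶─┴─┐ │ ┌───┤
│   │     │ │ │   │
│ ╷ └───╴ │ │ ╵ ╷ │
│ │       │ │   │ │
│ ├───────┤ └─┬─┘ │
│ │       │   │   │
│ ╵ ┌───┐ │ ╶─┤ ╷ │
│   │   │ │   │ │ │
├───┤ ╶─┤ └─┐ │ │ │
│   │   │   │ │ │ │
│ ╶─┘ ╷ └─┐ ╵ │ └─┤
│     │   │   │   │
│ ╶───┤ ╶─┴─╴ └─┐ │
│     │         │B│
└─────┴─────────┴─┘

Checking cell at (6, 5):
Number of passages: 2
Cell type: corner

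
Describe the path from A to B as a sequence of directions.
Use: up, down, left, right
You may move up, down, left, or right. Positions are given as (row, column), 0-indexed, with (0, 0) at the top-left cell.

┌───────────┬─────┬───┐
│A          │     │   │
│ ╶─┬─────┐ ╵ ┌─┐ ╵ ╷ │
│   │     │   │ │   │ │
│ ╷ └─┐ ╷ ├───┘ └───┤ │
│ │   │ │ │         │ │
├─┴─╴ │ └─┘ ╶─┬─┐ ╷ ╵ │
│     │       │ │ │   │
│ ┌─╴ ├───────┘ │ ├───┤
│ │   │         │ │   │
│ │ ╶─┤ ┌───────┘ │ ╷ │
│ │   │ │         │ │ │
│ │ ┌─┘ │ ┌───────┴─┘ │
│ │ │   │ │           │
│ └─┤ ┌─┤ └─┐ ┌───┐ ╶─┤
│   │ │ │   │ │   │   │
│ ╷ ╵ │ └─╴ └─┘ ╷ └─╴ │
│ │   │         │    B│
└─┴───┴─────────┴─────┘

Finding the path and converting it to directions:
Path through cells: (0,0) → (0,1) → (0,2) → (0,3) → (0,4) → (0,5) → (1,5) → (1,6) → (0,6) → (0,7) → (0,8) → (1,8) → (1,9) → (0,9) → (0,10) → (1,10) → (2,10) → (3,10) → (3,9) → (2,9) → (2,8) → (3,8) → (4,8) → (5,8) → (5,7) → (5,6) → (5,5) → (5,4) → (6,4) → (7,4) → (7,5) → (8,5) → (8,6) → (8,7) → (7,7) → (7,8) → (8,8) → (8,9) → (8,10)
Directions: right, right, right, right, right, down, right, up, right, right, down, right, up, right, down, down, down, left, up, left, down, down, down, left, left, left, left, down, down, right, down, right, right, up, right, down, right, right

Solution:

┌───────────┬─────┬───┐
│A → → → → ↓│↱ → ↓│↱ ↓│
│ ╶─┬─────┐ ╵ ┌─┐ ╵ ╷ │
│   │     │↳ ↑│ │↳ ↑│↓│
│ ╷ └─┐ ╷ ├───┘ └───┤ │
│ │   │ │ │      ↓ ↰│↓│
├─┴─╴ │ └─┘ ╶─┬─┐ ╷ ╵ │
│     │       │ │↓│↑ ↲│
│ ┌─╴ ├───────┘ │ ├───┤
│ │   │         │↓│   │
│ │ ╶─┤ ┌───────┘ │ ╷ │
│ │   │ │↓ ← ← ← ↲│ │ │
│ │ ┌─┘ │ ┌───────┴─┘ │
│ │ │   │↓│           │
│ └─┤ ┌─┤ └─┐ ┌───┐ ╶─┤
│   │ │ │↳ ↓│ │↱ ↓│   │
│ ╷ ╵ │ └─╴ └─┘ ╷ └─╴ │
│ │   │    ↳ → ↑│↳ → B│
└─┴───┴─────────┴─────┘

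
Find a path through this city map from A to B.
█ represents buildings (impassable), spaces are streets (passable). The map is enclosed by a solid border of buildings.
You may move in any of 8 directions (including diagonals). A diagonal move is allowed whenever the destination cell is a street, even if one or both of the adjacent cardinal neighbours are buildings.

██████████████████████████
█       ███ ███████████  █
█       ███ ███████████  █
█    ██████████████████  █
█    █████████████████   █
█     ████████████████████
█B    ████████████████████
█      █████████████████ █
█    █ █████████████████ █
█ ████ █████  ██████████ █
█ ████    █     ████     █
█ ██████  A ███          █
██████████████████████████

Finding the shortest path from A to B:
Movement: 8-directional
Path length: 10 steps
Directions: left → left → up-left → up-left → up → up-left → left → left → left → up-left

Solution:

██████████████████████████
█       ███ ███████████  █
█       ███ ███████████  █
█    ██████████████████  █
█    █████████████████   █
█     ████████████████████
█B    ████████████████████
█ ↖←←← █████████████████ █
█    █↖█████████████████ █
█ ████↑█████  ██████████ █
█ ████ ↖  █     ████     █
█ ██████↖←A ███          █
██████████████████████████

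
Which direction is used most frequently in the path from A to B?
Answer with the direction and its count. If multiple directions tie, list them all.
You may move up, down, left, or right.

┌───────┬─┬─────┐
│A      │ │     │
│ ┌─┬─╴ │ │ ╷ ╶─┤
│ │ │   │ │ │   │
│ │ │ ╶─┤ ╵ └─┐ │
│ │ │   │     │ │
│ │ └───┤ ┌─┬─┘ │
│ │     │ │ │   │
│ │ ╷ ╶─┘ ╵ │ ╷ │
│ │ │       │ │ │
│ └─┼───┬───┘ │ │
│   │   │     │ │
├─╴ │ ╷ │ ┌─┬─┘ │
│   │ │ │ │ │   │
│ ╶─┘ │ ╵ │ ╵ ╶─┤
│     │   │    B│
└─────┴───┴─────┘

Directions: down, down, down, down, down, right, down, left, down, right, right, up, up, right, down, down, right, up, up, right, right, up, up, right, down, down, down, left, down, right
Counts: {'down': 13, 'right': 9, 'left': 2, 'up': 6}
Most common: down (13 times)

Solution:

┌───────┬─┬─────┐
│A      │ │     │
│ ┌─┬─╴ │ │ ╷ ╶─┤
│↓│ │   │ │ │   │
│ │ │ ╶─┤ ╵ └─┐ │
│↓│ │   │     │ │
│ │ └───┤ ┌─┬─┘ │
│↓│     │ │ │↱ ↓│
│ │ ╷ ╶─┘ ╵ │ ╷ │
│↓│ │       │↑│↓│
│ └─┼───┬───┘ │ │
│↳ ↓│↱ ↓│↱ → ↑│↓│
├─╴ │ ╷ │ ┌─┬─┘ │
│↓ ↲│↑│↓│↑│ │↓ ↲│
│ ╶─┘ │ ╵ │ ╵ ╶─┤
│↳ → ↑│↳ ↑│  ↳ B│
└─────┴───┴─────┘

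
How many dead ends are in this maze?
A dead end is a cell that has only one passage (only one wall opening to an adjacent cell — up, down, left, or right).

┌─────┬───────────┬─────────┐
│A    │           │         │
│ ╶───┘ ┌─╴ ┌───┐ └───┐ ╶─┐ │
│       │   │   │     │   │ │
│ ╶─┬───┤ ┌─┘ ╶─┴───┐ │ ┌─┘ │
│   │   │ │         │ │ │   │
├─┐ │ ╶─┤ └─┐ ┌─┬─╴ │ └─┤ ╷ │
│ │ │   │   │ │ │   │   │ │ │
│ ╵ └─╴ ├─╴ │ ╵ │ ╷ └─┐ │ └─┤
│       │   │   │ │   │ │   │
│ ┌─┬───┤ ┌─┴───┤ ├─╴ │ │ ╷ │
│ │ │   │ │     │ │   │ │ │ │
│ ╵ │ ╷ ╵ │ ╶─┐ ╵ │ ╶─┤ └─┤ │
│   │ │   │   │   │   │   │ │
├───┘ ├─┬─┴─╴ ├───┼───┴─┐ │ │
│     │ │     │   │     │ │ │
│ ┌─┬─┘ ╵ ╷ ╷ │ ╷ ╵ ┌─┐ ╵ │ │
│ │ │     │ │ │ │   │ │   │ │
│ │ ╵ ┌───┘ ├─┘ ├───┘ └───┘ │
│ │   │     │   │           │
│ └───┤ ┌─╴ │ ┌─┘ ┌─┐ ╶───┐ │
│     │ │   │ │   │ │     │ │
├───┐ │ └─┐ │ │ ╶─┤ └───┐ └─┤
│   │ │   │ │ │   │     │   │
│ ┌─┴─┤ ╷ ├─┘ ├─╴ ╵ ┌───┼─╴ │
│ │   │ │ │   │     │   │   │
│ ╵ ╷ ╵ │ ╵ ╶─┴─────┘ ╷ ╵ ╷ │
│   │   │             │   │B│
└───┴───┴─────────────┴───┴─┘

Checking each cell for number of passages:

Dead ends found at positions:
  (0, 2)
  (0, 9)
  (1, 7)
  (1, 12)
  (2, 3)
  (2, 5)
  (2, 11)
  (3, 0)
  (3, 7)
  (3, 13)
  (5, 1)
  (5, 12)
  (6, 10)
  (7, 3)
  (8, 1)
  (8, 6)
  (8, 10)
  (10, 4)
  (10, 9)
  (10, 13)
  (11, 1)
  (11, 2)
  (11, 5)
  (11, 11)
  (12, 7)
  (13, 13)
Total dead ends: 26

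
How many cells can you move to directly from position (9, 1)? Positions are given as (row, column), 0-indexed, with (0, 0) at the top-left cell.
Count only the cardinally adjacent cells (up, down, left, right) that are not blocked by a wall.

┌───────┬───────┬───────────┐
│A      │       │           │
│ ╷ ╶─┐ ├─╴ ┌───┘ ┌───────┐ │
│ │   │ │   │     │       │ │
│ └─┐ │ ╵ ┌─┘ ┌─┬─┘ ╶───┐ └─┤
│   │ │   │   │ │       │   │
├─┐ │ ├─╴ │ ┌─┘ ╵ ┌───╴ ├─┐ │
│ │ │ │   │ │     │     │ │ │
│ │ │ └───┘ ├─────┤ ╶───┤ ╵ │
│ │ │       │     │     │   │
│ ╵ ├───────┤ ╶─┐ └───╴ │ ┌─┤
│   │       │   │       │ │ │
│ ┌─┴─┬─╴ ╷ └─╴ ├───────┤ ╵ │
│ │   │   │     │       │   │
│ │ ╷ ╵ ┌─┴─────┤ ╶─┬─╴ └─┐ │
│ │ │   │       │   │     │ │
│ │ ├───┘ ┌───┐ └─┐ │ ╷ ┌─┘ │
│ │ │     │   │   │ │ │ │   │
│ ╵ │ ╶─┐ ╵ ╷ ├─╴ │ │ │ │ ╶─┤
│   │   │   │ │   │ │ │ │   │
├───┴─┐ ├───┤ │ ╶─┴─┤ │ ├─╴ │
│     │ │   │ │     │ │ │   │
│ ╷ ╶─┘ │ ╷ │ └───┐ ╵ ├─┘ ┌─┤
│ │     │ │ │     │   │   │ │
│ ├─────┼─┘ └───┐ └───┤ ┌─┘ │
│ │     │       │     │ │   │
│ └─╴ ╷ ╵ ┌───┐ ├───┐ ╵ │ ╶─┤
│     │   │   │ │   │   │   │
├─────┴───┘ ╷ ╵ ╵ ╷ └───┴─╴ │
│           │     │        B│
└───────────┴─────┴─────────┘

Checking passable neighbors of (9, 1):
Neighbors: (8, 1), (9, 0)
Count: 2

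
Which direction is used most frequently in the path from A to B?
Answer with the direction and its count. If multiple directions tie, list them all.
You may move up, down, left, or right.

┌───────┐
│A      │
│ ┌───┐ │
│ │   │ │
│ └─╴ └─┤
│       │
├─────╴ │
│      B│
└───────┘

Directions: down, down, right, right, right, down
Counts: {'down': 3, 'right': 3}
Most common: down and right (tied at 3 times each)

Solution:

┌───────┐
│A      │
│ ┌───┐ │
│↓│   │ │
│ └─╴ └─┤
│↳ → → ↓│
├─────╴ │
│      B│
└───────┘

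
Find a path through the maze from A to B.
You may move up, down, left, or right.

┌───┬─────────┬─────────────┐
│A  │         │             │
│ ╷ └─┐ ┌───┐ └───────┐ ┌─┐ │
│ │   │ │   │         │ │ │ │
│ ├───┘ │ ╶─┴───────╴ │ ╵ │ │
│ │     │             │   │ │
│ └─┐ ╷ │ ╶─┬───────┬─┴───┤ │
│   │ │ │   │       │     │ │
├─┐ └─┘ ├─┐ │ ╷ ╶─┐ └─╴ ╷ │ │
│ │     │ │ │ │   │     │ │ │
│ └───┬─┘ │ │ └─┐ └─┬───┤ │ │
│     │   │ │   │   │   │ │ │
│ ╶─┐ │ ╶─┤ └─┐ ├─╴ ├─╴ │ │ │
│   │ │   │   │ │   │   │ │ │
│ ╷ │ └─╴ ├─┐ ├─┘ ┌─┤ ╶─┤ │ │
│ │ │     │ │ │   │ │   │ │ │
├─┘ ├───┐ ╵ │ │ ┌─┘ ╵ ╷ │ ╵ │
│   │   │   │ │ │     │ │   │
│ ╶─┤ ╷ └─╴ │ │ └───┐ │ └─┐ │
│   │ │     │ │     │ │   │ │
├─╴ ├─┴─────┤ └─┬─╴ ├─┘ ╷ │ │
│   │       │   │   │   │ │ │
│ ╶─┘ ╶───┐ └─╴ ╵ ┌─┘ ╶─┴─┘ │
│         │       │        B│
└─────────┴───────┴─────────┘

Finding the shortest path through the maze:
Path length: 70 steps
Directions: down → down → down → right → down → right → right → up → up → up → up → right → right → right → down → right → right → right → right → down → left → left → left → left → left → left → down → right → down → down → down → right → down → down → down → down → right → down → right → up → right → up → left → left → up → up → right → up → right → up → left → up → left → up → right → right → down → right → right → up → right → down → down → down → down → down → right → down → down → down

Solution:

┌───┬─────────┬─────────────┐
│A  │  ↱ → → ↓│             │
│ ╷ └─┐ ┌───┐ └───────┐ ┌─┐ │
│↓│   │↑│   │↳ → → → ↓│ │ │ │
│ ├───┘ │ ╶─┴───────╴ │ ╵ │ │
│↓│    ↑│↓ ← ← ← ← ← ↲│   │ │
│ └─┐ ╷ │ ╶─┬───────┬─┴───┤ │
│↳ ↓│ │↑│↳ ↓│  ↱ → ↓│  ↱ ↓│ │
├─┐ └─┘ ├─┐ │ ╷ ╶─┐ └─╴ ╷ │ │
│ │↳ → ↑│ │↓│ │↑ ↰│↳ → ↑│↓│ │
│ └───┬─┘ │ │ └─┐ └─┬───┤ │ │
│     │   │↓│   │↑ ↰│   │↓│ │
│ ╶─┐ │ ╶─┤ └─┐ ├─╴ ├─╴ │ │ │
│   │ │   │↳ ↓│ │↱ ↑│   │↓│ │
│ ╷ │ └─╴ ├─┐ ├─┘ ┌─┤ ╶─┤ │ │
│ │ │     │ │↓│↱ ↑│ │   │↓│ │
├─┘ ├───┐ ╵ │ │ ┌─┘ ╵ ╷ │ ╵ │
│   │   │   │↓│↑│     │ │↳ ↓│
│ ╶─┤ ╷ └─╴ │ │ └───┐ │ └─┐ │
│   │ │     │↓│↑ ← ↰│ │   │↓│
├─╴ ├─┴─────┤ └─┬─╴ ├─┘ ╷ │ │
│   │       │↳ ↓│↱ ↑│   │ │↓│
│ ╶─┘ ╶───┐ └─╴ ╵ ┌─┘ ╶─┴─┘ │
│         │    ↳ ↑│        B│
└─────────┴───────┴─────────┘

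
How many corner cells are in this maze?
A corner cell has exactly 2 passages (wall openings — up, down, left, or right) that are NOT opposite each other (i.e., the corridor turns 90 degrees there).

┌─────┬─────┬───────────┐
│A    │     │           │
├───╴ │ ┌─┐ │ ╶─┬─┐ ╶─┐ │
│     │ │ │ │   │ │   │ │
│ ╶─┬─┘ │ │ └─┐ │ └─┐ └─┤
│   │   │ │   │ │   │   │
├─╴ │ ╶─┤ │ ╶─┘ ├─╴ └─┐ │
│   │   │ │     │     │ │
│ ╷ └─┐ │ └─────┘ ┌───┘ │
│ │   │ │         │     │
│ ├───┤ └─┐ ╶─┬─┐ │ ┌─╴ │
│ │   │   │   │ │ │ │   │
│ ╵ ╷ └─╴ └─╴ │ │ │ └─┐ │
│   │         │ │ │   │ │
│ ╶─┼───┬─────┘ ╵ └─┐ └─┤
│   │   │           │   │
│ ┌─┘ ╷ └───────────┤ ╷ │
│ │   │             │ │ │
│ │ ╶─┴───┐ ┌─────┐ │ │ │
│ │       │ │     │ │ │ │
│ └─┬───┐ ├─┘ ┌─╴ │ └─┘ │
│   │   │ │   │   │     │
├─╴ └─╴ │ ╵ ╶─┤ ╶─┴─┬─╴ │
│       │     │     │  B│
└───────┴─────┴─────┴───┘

Counting corner cells (2 non-opposite passages):
Total corners: 62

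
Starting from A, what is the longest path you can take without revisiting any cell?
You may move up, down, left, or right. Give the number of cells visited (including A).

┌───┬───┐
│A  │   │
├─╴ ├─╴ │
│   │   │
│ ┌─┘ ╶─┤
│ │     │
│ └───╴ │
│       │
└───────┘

Finding longest simple path using DFS:
Start: (0, 0)
Longest path visits 15 cells
Path: A → right → down → left → down → down → right → right → right → up → left → up → right → up → left

Solution:

┌───┬───┐
│A ↓│B ↰│
├─╴ ├─╴ │
│↓ ↲│↱ ↑│
│ ┌─┘ ╶─┤
│↓│  ↑ ↰│
│ └───╴ │
│↳ → → ↑│
└───────┘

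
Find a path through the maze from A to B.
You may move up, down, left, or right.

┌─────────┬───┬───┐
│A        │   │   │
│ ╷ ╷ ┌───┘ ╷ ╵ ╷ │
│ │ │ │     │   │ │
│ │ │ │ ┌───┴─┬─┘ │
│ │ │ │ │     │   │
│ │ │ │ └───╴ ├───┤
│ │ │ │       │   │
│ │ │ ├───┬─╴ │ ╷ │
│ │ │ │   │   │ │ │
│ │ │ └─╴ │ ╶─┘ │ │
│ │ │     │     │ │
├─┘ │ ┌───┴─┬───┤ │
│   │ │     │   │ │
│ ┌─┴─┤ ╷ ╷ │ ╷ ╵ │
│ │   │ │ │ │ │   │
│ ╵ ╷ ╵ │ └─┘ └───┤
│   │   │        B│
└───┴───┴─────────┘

Finding the shortest path through the maze:
Path length: 24 steps
Directions: right → down → down → down → down → down → down → left → down → down → right → up → right → down → right → up → up → right → down → down → right → right → right → right

Solution:

┌─────────┬───┬───┐
│A ↓      │   │   │
│ ╷ ╷ ┌───┘ ╷ ╵ ╷ │
│ │↓│ │     │   │ │
│ │ │ │ ┌───┴─┬─┘ │
│ │↓│ │ │     │   │
│ │ │ │ └───╴ ├───┤
│ │↓│ │       │   │
│ │ │ ├───┬─╴ │ ╷ │
│ │↓│ │   │   │ │ │
│ │ │ └─╴ │ ╶─┘ │ │
│ │↓│     │     │ │
├─┘ │ ┌───┴─┬───┤ │
│↓ ↲│ │↱ ↓  │   │ │
│ ┌─┴─┤ ╷ ╷ │ ╷ ╵ │
│↓│↱ ↓│↑│↓│ │ │   │
│ ╵ ╷ ╵ │ └─┘ └───┤
│↳ ↑│↳ ↑│↳ → → → B│
└───┴───┴─────────┘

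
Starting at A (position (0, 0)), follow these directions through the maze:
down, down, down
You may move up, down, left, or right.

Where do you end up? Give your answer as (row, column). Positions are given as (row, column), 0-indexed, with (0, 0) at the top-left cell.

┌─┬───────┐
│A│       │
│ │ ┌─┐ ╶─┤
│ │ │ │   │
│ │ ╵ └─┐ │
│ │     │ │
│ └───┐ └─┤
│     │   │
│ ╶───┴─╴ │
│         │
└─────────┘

Following directions step by step:
Start: (0, 0)
  down: (0, 0) → (1, 0)
  down: (1, 0) → (2, 0)
  down: (2, 0) → (3, 0)
Final position: (3, 0)

Path taken:

┌─┬───────┐
│A│       │
│ │ ┌─┐ ╶─┤
│↓│ │ │   │
│ │ ╵ └─┐ │
│↓│     │ │
│ └───┐ └─┤
│B    │   │
│ ╶───┴─╴ │
│         │
└─────────┘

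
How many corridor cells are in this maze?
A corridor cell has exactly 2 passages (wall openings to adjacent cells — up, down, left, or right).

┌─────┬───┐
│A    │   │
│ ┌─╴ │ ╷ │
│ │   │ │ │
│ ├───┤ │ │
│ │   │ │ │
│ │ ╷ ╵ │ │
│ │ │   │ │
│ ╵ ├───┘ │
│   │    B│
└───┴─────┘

Counting cells with exactly 2 passages:
Total corridor cells: 23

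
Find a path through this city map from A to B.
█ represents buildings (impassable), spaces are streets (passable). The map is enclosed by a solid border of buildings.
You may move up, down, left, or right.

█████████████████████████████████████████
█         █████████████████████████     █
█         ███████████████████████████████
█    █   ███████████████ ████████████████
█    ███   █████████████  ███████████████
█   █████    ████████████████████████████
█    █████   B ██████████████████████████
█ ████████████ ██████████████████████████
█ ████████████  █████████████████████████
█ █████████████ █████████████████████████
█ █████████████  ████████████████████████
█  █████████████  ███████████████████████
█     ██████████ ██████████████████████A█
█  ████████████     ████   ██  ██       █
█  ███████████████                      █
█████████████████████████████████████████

Finding the shortest path from A to B:
Movement: cardinal only
Path length: 36 steps
Directions: down → down → left → left → left → left → left → left → left → left → left → left → left → left → left → left → left → left → left → left → left → left → up → left → left → left → up → up → up → left → up → up → left → up → up → left

Solution:

█████████████████████████████████████████
█         █████████████████████████     █
█         ███████████████████████████████
█    █   ███████████████ ████████████████
█    ███   █████████████  ███████████████
█   █████    ████████████████████████████
█    █████   B↰██████████████████████████
█ ████████████↑██████████████████████████
█ ████████████↑↰█████████████████████████
█ █████████████↑█████████████████████████
█ █████████████↑↰████████████████████████
█  █████████████↑ ███████████████████████
█     ██████████↑██████████████████████A█
█  ████████████ ↑←←↰████   ██  ██      ↓█
█  ███████████████ ↑←←←←←←←←←←←←←←←←←←←↲█
█████████████████████████████████████████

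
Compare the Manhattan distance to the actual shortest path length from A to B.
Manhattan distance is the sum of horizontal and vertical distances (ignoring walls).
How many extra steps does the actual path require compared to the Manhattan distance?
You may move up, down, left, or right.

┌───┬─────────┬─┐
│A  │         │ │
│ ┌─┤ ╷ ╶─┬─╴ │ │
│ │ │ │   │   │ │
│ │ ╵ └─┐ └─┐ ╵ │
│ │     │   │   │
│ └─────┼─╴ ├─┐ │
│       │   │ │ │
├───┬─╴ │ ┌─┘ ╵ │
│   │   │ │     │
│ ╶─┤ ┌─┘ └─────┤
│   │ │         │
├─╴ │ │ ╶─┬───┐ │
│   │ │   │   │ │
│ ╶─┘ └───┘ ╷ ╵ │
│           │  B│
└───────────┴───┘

Manhattan distance: |7 - 0| + |7 - 0| = 14
Actual path length: 18
Extra steps: 18 - 14 = 4

Solution:

┌───┬─────────┬─┐
│A  │         │ │
│ ┌─┤ ╷ ╶─┬─╴ │ │
│↓│ │ │   │   │ │
│ │ ╵ └─┐ └─┐ ╵ │
│↓│     │   │   │
│ └─────┼─╴ ├─┐ │
│↳ → → ↓│   │ │ │
├───┬─╴ │ ┌─┘ ╵ │
│   │↓ ↲│ │     │
│ ╶─┤ ┌─┘ └─────┤
│   │↓│         │
├─╴ │ │ ╶─┬───┐ │
│   │↓│   │↱ ↓│ │
│ ╶─┘ └───┘ ╷ ╵ │
│    ↳ → → ↑│↳ B│
└───────────┴───┘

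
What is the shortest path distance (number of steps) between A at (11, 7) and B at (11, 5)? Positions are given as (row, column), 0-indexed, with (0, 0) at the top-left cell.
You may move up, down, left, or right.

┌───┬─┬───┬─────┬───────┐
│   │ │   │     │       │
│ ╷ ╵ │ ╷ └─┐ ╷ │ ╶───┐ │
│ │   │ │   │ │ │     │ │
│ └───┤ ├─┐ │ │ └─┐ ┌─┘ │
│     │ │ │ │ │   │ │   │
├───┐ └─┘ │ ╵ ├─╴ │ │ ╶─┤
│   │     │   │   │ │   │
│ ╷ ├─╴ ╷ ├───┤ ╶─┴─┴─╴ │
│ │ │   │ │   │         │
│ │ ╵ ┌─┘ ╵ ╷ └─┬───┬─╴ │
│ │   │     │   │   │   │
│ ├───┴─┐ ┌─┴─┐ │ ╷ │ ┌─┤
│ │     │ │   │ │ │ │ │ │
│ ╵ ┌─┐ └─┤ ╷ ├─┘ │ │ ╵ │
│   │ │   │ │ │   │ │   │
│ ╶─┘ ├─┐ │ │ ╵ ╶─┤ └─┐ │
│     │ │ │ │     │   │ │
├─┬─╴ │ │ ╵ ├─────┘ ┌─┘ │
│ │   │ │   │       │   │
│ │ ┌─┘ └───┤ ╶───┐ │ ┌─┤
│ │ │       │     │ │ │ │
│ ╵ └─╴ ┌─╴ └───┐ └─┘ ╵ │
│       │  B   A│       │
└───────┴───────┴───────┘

Finding path from (11, 7) to (11, 5):
Path: (11,7) → (11,6) → (11,5)
Distance: 2 steps

Solution:

┌───┬─┬───┬─────┬───────┐
│   │ │   │     │       │
│ ╷ ╵ │ ╷ └─┐ ╷ │ ╶───┐ │
│ │   │ │   │ │ │     │ │
│ └───┤ ├─┐ │ │ └─┐ ┌─┘ │
│     │ │ │ │ │   │ │   │
├───┐ └─┘ │ ╵ ├─╴ │ │ ╶─┤
│   │     │   │   │ │   │
│ ╷ ├─╴ ╷ ├───┤ ╶─┴─┴─╴ │
│ │ │   │ │   │         │
│ │ ╵ ┌─┘ ╵ ╷ └─┬───┬─╴ │
│ │   │     │   │   │   │
│ ├───┴─┐ ┌─┴─┐ │ ╷ │ ┌─┤
│ │     │ │   │ │ │ │ │ │
│ ╵ ┌─┐ └─┤ ╷ ├─┘ │ │ ╵ │
│   │ │   │ │ │   │ │   │
│ ╶─┘ ├─┐ │ │ ╵ ╶─┤ └─┐ │
│     │ │ │ │     │   │ │
├─┬─╴ │ │ ╵ ├─────┘ ┌─┘ │
│ │   │ │   │       │   │
│ │ ┌─┘ └───┤ ╶───┐ │ ┌─┤
│ │ │       │     │ │ │ │
│ ╵ └─╴ ┌─╴ └───┐ └─┘ ╵ │
│       │  B ← A│       │
└───────┴───────┴───────┘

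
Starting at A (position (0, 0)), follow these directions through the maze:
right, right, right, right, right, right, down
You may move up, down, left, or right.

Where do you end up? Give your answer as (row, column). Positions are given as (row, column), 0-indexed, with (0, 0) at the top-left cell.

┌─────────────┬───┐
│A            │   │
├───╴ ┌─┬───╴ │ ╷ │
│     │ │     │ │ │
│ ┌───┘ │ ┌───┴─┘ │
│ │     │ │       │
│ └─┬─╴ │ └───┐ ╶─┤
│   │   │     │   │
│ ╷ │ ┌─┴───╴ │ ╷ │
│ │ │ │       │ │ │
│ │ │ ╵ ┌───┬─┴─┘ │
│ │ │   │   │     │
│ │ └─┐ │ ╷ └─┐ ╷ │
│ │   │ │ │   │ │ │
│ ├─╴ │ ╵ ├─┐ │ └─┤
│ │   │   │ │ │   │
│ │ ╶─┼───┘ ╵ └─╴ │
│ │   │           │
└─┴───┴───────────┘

Following directions step by step:
Start: (0, 0)
  right: (0, 0) → (0, 1)
  right: (0, 1) → (0, 2)
  right: (0, 2) → (0, 3)
  right: (0, 3) → (0, 4)
  right: (0, 4) → (0, 5)
  right: (0, 5) → (0, 6)
  down: (0, 6) → (1, 6)
Final position: (1, 6)

Path taken:

┌─────────────┬───┐
│A → → → → → ↓│   │
├───╴ ┌─┬───╴ │ ╷ │
│     │ │    B│ │ │
│ ┌───┘ │ ┌───┴─┘ │
│ │     │ │       │
│ └─┬─╴ │ └───┐ ╶─┤
│   │   │     │   │
│ ╷ │ ┌─┴───╴ │ ╷ │
│ │ │ │       │ │ │
│ │ │ ╵ ┌───┬─┴─┘ │
│ │ │   │   │     │
│ │ └─┐ │ ╷ └─┐ ╷ │
│ │   │ │ │   │ │ │
│ ├─╴ │ ╵ ├─┐ │ └─┤
│ │   │   │ │ │   │
│ │ ╶─┼───┘ ╵ └─╴ │
│ │   │           │
└─┴───┴───────────┘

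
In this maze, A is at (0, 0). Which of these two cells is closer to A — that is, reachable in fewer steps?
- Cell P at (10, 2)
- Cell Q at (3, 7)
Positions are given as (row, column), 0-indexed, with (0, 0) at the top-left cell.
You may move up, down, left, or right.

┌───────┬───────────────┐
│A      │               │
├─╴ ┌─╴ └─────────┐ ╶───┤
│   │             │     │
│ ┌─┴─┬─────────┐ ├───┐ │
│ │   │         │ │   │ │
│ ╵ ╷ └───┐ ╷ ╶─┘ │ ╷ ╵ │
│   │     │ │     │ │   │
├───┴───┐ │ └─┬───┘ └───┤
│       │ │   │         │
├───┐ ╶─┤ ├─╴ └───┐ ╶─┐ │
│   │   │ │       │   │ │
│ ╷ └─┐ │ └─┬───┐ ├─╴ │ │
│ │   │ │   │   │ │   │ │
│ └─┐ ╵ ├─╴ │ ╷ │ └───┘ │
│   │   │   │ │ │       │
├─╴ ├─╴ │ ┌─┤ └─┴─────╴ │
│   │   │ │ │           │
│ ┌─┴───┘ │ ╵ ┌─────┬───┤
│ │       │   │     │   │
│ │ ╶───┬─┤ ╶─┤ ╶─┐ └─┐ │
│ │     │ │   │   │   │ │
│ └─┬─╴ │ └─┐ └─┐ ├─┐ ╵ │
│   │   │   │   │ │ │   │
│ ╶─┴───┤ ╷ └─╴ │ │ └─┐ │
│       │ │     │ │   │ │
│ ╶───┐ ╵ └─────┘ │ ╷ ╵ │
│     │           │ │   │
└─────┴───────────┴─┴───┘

Shortest path A → P at (10, 2): 24 steps
Shortest path A → Q at (3, 7): 12 steps

Q is closer (12 steps vs 24 steps).

Path to P:

┌───────┬───────────────┐
│A ↓    │               │
├─╴ ┌─╴ └─────────┐ ╶───┤
│↓ ↲│             │     │
│ ┌─┴─┬─────────┐ ├───┐ │
│↓│↱ ↓│         │ │   │ │
│ ╵ ╷ └───┐ ╷ ╶─┘ │ ╷ ╵ │
│↳ ↑│↳ → ↓│ │     │ │   │
├───┴───┐ │ └─┬───┘ └───┤
│       │↓│   │         │
├───┐ ╶─┤ ├─╴ └───┐ ╶─┐ │
│   │   │↓│       │   │ │
│ ╷ └─┐ │ └─┬───┐ ├─╴ │ │
│ │   │ │↳ ↓│   │ │   │ │
│ └─┐ ╵ ├─╴ │ ╷ │ └───┘ │
│   │   │↓ ↲│ │ │       │
├─╴ ├─╴ │ ┌─┤ └─┴─────╴ │
│   │   │↓│ │           │
│ ┌─┴───┘ │ ╵ ┌─────┬───┤
│ │↓ ← ← ↲│   │     │   │
│ │ ╶───┬─┤ ╶─┤ ╶─┐ └─┐ │
│ │↳ P  │ │   │   │   │ │
│ └─┬─╴ │ └─┐ └─┐ ├─┐ ╵ │
│   │   │   │   │ │ │   │
│ ╶─┴───┤ ╷ └─╴ │ │ └─┐ │
│       │ │     │ │   │ │
│ ╶───┐ ╵ └─────┘ │ ╷ ╵ │
│     │           │ │   │
└─────┴───────────┴─┴───┘

Path to Q:

┌───────┬───────────────┐
│A → → ↓│               │
├─╴ ┌─╴ └─────────┐ ╶───┤
│   │  ↳ → → → → ↓│     │
│ ┌─┴─┬─────────┐ ├───┐ │
│ │   │         │↓│   │ │
│ ╵ ╷ └───┐ ╷ ╶─┘ │ ╷ ╵ │
│   │     │ │  Q ↲│ │   │
├───┴───┐ │ └─┬───┘ └───┤
│       │ │   │         │
├───┐ ╶─┤ ├─╴ └───┐ ╶─┐ │
│   │   │ │       │   │ │
│ ╷ └─┐ │ └─┬───┐ ├─╴ │ │
│ │   │ │   │   │ │   │ │
│ └─┐ ╵ ├─╴ │ ╷ │ └───┘ │
│   │   │   │ │ │       │
├─╴ ├─╴ │ ┌─┤ └─┴─────╴ │
│   │   │ │ │           │
│ ┌─┴───┘ │ ╵ ┌─────┬───┤
│ │       │   │     │   │
│ │ ╶───┬─┤ ╶─┤ ╶─┐ └─┐ │
│ │     │ │   │   │   │ │
│ └─┬─╴ │ └─┐ └─┐ ├─┐ ╵ │
│   │   │   │   │ │ │   │
│ ╶─┴───┤ ╷ └─╴ │ │ └─┐ │
│       │ │     │ │   │ │
│ ╶───┐ ╵ └─────┘ │ ╷ ╵ │
│     │           │ │   │
└─────┴───────────┴─┴───┘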